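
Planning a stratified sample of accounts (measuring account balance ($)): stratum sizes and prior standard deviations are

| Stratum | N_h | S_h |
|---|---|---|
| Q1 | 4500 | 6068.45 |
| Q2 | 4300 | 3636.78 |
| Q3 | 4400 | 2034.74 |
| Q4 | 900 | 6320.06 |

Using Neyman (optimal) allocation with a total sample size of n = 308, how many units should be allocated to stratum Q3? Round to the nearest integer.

Neyman allocation: n_h = n · N_h S_h / Σ N_i S_i, with n = 308.
  stratum Q1: N_h·S_h = 4500·6068.45 = 27308025.00
  stratum Q2: N_h·S_h = 4300·3636.78 = 15638154.00
  stratum Q3: N_h·S_h = 4400·2034.74 = 8952856.00
  stratum Q4: N_h·S_h = 900·6320.06 = 5688054.00
Σ N_h S_h = 57587089.00
n for stratum Q3 = 308·8952856.00/57587089.00 = 47.884 → 48

48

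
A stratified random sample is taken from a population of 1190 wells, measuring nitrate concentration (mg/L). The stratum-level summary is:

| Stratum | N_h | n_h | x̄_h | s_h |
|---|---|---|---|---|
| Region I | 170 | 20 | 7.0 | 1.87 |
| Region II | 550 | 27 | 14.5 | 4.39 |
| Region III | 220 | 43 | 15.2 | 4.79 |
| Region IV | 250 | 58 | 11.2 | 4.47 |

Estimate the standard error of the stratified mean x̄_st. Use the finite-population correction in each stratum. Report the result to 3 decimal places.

V̂(x̄_st) = Σ W_h² (1 − n_h/N_h) s_h²/n_h, with W_h = N_h/N and N = 1190:
  stratum Region I: (170/1190)²·(1 − 20/170)·1.87²/20 = 0.00314847
  stratum Region II: (550/1190)²·(1 − 27/550)·4.39²/27 = 0.144989
  stratum Region III: (220/1190)²·(1 − 43/220)·4.79²/43 = 0.0146725
  stratum Region IV: (250/1190)²·(1 − 58/250)·4.47²/58 = 0.0116771
V̂(x̄_st) = 0.174487
SE(x̄_st) = √0.174487 = 0.417717

SE(x̄_st) ≈ 0.418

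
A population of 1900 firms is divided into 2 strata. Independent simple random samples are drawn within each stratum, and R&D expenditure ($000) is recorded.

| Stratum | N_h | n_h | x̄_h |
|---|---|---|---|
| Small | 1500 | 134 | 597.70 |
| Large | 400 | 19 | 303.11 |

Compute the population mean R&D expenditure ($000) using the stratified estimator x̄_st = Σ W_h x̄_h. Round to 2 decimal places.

N = Σ N_h = 1900. Stratum weights W_h = N_h/N.
x̄_st = (1500·597.70 + 400·303.11) / 1900 = 535.6811

x̄_st ≈ 535.68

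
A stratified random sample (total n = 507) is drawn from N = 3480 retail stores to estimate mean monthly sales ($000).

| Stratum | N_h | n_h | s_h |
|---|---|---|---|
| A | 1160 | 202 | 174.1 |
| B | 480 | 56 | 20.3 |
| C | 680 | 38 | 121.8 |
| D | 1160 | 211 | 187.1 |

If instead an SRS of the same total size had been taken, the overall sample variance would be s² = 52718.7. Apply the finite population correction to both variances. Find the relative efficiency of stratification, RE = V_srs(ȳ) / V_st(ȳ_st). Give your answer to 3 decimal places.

V̂(ȳ_st) = Σ W_h² (1 − n_h/N_h) s_h²/n_h, with W_h = N_h/N and N = 3480:
  stratum A: (1160/3480)²·(1 − 202/1160)·174.1²/202 = 13.7693
  stratum B: (480/3480)²·(1 − 56/480)·20.3²/56 = 0.123667
  stratum C: (680/3480)²·(1 − 38/680)·121.8²/38 = 14.0733
  stratum D: (1160/3480)²·(1 − 211/1160)·187.1²/211 = 15.081
V_st = 43.0473
V_srs = (1 − 507/3480)·52718.7/507 = 88.8326
Relative efficiency = V_srs / V_st = 88.8326/43.0473 = 2.0636

RE ≈ 2.064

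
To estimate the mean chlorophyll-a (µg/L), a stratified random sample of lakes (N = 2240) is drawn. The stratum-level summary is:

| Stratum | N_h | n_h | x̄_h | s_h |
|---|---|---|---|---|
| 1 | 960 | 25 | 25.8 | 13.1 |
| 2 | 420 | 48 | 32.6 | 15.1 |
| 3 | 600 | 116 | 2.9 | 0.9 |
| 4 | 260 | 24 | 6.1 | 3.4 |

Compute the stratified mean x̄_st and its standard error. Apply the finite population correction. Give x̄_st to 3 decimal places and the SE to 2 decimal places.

x̄_st = Σ W_h x̄_h = (960·25.8 + 420·32.6 + 600·2.9 + 260·6.1)/2240 = 18.65446
V̂(x̄_st) = Σ W_h² (1 − n_h/N_h) s_h²/n_h, with W_h = N_h/N and N = 2240:
  stratum 1: (960/2240)²·(1 − 25/960)·13.1²/25 = 1.22797
  stratum 2: (420/2240)²·(1 − 48/420)·15.1²/48 = 0.147914
  stratum 3: (600/2240)²·(1 − 116/600)·0.9²/116 = 0.000404136
  stratum 4: (260/2240)²·(1 − 24/260)·3.4²/24 = 0.00589028
V̂(x̄_st) = 1.38218
SE(x̄_st) = √1.38218 = 1.17566

x̄_st ≈ 18.654, SE ≈ 1.18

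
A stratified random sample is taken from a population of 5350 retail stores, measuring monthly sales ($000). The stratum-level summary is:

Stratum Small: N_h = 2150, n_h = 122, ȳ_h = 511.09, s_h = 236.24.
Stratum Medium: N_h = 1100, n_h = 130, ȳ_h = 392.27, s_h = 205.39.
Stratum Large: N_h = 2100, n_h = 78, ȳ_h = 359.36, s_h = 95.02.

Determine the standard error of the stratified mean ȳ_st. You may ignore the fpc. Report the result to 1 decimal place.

V̂(ȳ_st) = Σ W_h² s_h²/n_h, with W_h = N_h/N and N = 5350:
  stratum Small: (2150/5350)²·236.24²/122 = 73.8782
  stratum Medium: (1100/5350)²·205.39²/130 = 13.7181
  stratum Large: (2100/5350)²·95.02²/78 = 17.8347
V̂(ȳ_st) = 105.431
SE(ȳ_st) = √105.431 = 10.268

SE(ȳ_st) ≈ 10.3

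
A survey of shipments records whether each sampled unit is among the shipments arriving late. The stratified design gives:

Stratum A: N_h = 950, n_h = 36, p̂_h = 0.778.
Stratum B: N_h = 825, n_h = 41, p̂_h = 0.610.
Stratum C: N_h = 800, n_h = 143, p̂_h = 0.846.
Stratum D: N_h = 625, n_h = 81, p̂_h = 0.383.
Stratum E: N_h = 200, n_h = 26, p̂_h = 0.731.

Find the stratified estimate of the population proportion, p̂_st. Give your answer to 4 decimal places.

N = 3400; stratum weights W_h = N_h/N.
p̂_st = Σ W_h p̂_h = (950·0.778 + 825·0.610 + 800·0.846 + 625·0.383 + 200·0.731)/3400 = 0.67786

p̂_st ≈ 0.6779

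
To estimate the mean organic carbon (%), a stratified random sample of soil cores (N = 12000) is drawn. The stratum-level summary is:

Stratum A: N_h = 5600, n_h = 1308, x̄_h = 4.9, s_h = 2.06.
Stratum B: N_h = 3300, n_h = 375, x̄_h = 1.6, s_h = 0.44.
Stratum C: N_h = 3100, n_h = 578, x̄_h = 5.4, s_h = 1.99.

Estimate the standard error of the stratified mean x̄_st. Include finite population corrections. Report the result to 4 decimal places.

SE(x̄_st) ≈ 0.0308

V̂(x̄_st) = Σ W_h² (1 − n_h/N_h) s_h²/n_h, with W_h = N_h/N and N = 12000:
  stratum A: (5600/12000)²·(1 − 1308/5600)·2.06²/1308 = 0.000541517
  stratum B: (3300/12000)²·(1 − 375/3300)·0.44²/375 = 3.4606e-05
  stratum C: (3100/12000)²·(1 − 578/3100)·1.99²/578 = 0.000371983
V̂(x̄_st) = 0.000948105
SE(x̄_st) = √0.000948105 = 0.0307913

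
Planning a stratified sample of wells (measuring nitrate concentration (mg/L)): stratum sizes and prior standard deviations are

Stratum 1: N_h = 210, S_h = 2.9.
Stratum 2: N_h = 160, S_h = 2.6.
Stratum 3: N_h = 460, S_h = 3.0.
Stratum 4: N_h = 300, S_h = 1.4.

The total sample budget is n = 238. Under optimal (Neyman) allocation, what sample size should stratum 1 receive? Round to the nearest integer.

51

Neyman allocation: n_h = n · N_h S_h / Σ N_i S_i, with n = 238.
  stratum 1: N_h·S_h = 210·2.9 = 609.00
  stratum 2: N_h·S_h = 160·2.6 = 416.00
  stratum 3: N_h·S_h = 460·3.0 = 1380.00
  stratum 4: N_h·S_h = 300·1.4 = 420.00
Σ N_h S_h = 2825.00
n for stratum 1 = 238·609.00/2825.00 = 51.307 → 51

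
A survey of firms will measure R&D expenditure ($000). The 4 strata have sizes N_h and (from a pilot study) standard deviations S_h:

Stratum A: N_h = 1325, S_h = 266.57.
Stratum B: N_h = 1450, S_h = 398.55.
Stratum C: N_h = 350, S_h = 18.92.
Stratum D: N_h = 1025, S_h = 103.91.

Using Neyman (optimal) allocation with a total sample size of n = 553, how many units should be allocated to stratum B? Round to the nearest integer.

306

Neyman allocation: n_h = n · N_h S_h / Σ N_i S_i, with n = 553.
  stratum A: N_h·S_h = 1325·266.57 = 353205.25
  stratum B: N_h·S_h = 1450·398.55 = 577897.50
  stratum C: N_h·S_h = 350·18.92 = 6622.00
  stratum D: N_h·S_h = 1025·103.91 = 106507.75
Σ N_h S_h = 1044232.50
n for stratum B = 553·577897.50/1044232.50 = 306.040 → 306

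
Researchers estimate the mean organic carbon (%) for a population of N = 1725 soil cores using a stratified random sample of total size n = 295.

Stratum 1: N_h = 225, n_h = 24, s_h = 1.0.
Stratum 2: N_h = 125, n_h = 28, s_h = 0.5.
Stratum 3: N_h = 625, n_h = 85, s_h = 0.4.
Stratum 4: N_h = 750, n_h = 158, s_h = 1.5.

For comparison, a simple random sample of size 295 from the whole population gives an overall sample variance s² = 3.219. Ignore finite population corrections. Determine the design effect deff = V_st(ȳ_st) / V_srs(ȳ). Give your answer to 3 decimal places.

deff ≈ 0.339

V̂(ȳ_st) = Σ W_h² s_h²/n_h, with W_h = N_h/N and N = 1725:
  stratum 1: (225/1725)²·1.0²/24 = 0.000708885
  stratum 2: (125/1725)²·0.5²/28 = 4.68839e-05
  stratum 3: (625/1725)²·0.4²/85 = 0.000247106
  stratum 4: (750/1725)²·1.5²/158 = 0.00269197
V_st = 0.00369484
V_srs = s²/n = 3.219/295 = 0.0109119
deff = V_st / V_srs = 0.00369484/0.0109119 = 0.3386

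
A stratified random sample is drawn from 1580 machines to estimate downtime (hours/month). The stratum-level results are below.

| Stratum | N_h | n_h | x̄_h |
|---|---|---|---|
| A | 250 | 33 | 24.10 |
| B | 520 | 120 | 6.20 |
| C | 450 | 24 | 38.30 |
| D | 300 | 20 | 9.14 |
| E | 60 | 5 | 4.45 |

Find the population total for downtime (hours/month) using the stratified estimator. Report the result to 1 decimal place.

τ̂_st = Σ N_h x̄_h = 250·24.10 + 520·6.20 + 450·38.30 + 300·9.14 + 60·4.45 = 29493.0

τ̂_st ≈ 29493.0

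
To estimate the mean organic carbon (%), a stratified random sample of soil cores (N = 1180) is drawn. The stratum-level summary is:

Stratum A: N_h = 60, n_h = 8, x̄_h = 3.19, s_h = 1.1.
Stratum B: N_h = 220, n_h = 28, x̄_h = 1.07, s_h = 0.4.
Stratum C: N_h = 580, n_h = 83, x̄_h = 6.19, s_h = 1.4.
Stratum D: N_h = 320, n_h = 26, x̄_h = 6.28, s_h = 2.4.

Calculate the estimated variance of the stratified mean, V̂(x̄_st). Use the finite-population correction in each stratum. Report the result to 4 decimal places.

V̂(x̄_st) = Σ W_h² (1 − n_h/N_h) s_h²/n_h, with W_h = N_h/N and N = 1180:
  stratum A: (60/1180)²·(1 − 8/60)·1.1²/8 = 0.000338911
  stratum B: (220/1180)²·(1 − 28/220)·0.4²/28 = 0.000173349
  stratum C: (580/1180)²·(1 − 83/580)·1.4²/83 = 0.00488876
  stratum D: (320/1180)²·(1 − 26/320)·2.4²/26 = 0.0149686
V̂(x̄_st) = 0.0203697

V̂(x̄_st) ≈ 0.0204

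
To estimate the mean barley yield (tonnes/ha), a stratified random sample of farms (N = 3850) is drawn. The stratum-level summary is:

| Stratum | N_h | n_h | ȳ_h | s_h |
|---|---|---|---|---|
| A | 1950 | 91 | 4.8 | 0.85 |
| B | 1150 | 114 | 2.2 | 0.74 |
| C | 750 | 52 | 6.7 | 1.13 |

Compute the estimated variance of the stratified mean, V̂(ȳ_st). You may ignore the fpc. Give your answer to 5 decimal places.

V̂(ȳ_st) ≈ 0.00340

V̂(ȳ_st) = Σ W_h² s_h²/n_h, with W_h = N_h/N and N = 3850:
  stratum A: (1950/3850)²·0.85²/91 = 0.00203678
  stratum B: (1150/3850)²·0.74²/114 = 0.000428581
  stratum C: (750/3850)²·1.13²/52 = 0.000931868
V̂(ȳ_st) = 0.00339723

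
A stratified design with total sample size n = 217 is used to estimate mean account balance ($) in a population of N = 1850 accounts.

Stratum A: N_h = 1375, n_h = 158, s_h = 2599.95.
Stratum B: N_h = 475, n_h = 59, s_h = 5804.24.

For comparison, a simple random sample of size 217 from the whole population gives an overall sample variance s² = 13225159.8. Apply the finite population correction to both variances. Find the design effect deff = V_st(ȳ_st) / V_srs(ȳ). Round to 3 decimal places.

deff ≈ 1.002

V̂(ȳ_st) = Σ W_h² (1 − n_h/N_h) s_h²/n_h, with W_h = N_h/N and N = 1850:
  stratum A: (1375/1850)²·(1 − 158/1375)·2599.95²/158 = 20918.1
  stratum B: (475/1850)²·(1 − 59/475)·5804.24²/59 = 32967.2
V_st = 53885.3
V_srs = (1 − 217/1850)·13225159.8/217 = 53796.7
deff = V_st / V_srs = 53885.3/53796.7 = 1.0016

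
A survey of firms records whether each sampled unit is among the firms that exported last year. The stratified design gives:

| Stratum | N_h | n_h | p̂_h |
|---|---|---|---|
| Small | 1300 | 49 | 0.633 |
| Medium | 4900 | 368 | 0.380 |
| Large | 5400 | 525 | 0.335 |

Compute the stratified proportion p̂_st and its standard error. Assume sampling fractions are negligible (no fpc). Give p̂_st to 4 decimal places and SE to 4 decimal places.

p̂_st ≈ 0.3874, SE ≈ 0.0164

N = 11600; stratum weights W_h = N_h/N.
p̂_st = Σ W_h p̂_h = (1300·0.633 + 4900·0.380 + 5400·0.335)/11600 = 0.38741
V̂(p̂_st) = Σ W_h² p̂_h(1−p̂_h)/(n_h−1):
  stratum Small: (1300/11600)²·0.633·0.367/48 = 6.07854e-05
  stratum Medium: (4900/11600)²·0.380·0.620/367 = 0.000114547
  stratum Large: (5400/11600)²·0.335·0.665/524 = 9.21312e-05
V̂(p̂_st) = 0.000267464; SE = √V̂ = 0.0163543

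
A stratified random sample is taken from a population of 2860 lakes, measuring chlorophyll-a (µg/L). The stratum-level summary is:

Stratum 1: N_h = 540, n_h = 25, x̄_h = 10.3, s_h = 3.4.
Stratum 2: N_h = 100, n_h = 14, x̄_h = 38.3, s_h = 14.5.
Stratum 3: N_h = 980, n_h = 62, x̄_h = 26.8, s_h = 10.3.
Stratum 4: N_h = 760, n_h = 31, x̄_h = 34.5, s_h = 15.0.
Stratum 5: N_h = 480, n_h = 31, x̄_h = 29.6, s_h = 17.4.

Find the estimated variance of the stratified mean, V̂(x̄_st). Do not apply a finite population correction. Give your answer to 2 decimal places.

V̂(x̄_st) ≈ 1.02

V̂(x̄_st) = Σ W_h² s_h²/n_h, with W_h = N_h/N and N = 2860:
  stratum 1: (540/2860)²·3.4²/25 = 0.0164844
  stratum 2: (100/2860)²·14.5²/14 = 0.0183601
  stratum 3: (980/2860)²·10.3²/62 = 0.200911
  stratum 4: (760/2860)²·15.0²/31 = 0.512526
  stratum 5: (480/2860)²·17.4²/31 = 0.275098
V̂(x̄_st) = 1.02338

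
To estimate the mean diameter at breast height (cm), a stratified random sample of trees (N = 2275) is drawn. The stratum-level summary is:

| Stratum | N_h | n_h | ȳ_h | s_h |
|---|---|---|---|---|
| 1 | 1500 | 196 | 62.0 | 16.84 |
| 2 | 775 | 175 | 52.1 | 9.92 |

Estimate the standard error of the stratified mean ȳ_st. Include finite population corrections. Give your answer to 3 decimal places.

SE(ȳ_st) ≈ 0.773

V̂(ȳ_st) = Σ W_h² (1 − n_h/N_h) s_h²/n_h, with W_h = N_h/N and N = 2275:
  stratum 1: (1500/2275)²·(1 − 196/1500)·16.84²/196 = 0.546807
  stratum 2: (775/2275)²·(1 − 175/775)·9.92²/175 = 0.0505214
V̂(ȳ_st) = 0.597329
SE(ȳ_st) = √0.597329 = 0.77287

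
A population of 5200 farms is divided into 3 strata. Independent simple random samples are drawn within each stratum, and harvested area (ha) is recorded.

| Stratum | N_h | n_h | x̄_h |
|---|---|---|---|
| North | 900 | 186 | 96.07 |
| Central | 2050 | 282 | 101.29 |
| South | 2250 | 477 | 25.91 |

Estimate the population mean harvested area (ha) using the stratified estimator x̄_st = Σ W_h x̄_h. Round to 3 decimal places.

x̄_st ≈ 67.770

N = Σ N_h = 5200. Stratum weights W_h = N_h/N.
x̄_st = (900·96.07 + 2050·101.29 + 2250·25.91) / 5200 = 67.77019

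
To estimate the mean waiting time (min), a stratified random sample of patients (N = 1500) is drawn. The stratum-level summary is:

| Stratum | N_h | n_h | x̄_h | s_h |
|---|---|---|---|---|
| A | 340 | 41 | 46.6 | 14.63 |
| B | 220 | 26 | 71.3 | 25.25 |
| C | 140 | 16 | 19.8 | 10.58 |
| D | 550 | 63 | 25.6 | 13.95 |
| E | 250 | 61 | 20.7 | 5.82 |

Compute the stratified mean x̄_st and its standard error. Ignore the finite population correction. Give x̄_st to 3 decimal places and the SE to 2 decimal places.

x̄_st ≈ 35.705, SE ≈ 1.13

x̄_st = Σ W_h x̄_h = (340·46.6 + 220·71.3 + 140·19.8 + 550·25.6 + 250·20.7)/1500 = 35.70467
V̂(x̄_st) = Σ W_h² s_h²/n_h, with W_h = N_h/N and N = 1500:
  stratum A: (340/1500)²·14.63²/41 = 0.268213
  stratum B: (220/1500)²·25.25²/26 = 0.527488
  stratum C: (140/1500)²·10.58²/16 = 0.0609432
  stratum D: (550/1500)²·13.95²/63 = 0.415289
  stratum E: (250/1500)²·5.82²/61 = 0.0154246
V̂(x̄_st) = 1.28736
SE(x̄_st) = √1.28736 = 1.13462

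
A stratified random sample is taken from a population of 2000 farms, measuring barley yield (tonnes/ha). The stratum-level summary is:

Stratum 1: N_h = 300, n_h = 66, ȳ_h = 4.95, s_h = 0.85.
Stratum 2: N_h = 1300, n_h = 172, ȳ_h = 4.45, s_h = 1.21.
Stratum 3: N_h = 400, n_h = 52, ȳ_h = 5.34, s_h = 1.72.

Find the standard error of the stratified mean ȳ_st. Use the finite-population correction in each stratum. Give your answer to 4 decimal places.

V̂(ȳ_st) = Σ W_h² (1 − n_h/N_h) s_h²/n_h, with W_h = N_h/N and N = 2000:
  stratum 1: (300/2000)²·(1 − 66/300)·0.85²/66 = 0.000192119
  stratum 2: (1300/2000)²·(1 − 172/1300)·1.21²/172 = 0.00312058
  stratum 3: (400/2000)²·(1 − 52/400)·1.72²/52 = 0.00197985
V̂(ȳ_st) = 0.00529255
SE(ȳ_st) = √0.00529255 = 0.0727499

SE(ȳ_st) ≈ 0.0727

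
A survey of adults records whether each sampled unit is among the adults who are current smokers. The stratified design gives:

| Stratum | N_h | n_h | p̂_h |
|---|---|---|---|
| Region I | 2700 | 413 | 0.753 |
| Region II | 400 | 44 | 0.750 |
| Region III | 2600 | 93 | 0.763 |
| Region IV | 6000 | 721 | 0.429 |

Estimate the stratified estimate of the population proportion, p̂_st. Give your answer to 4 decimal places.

N = 11700; stratum weights W_h = N_h/N.
p̂_st = Σ W_h p̂_h = (2700·0.753 + 400·0.750 + 2600·0.763 + 6000·0.429)/11700 = 0.58897

p̂_st ≈ 0.5890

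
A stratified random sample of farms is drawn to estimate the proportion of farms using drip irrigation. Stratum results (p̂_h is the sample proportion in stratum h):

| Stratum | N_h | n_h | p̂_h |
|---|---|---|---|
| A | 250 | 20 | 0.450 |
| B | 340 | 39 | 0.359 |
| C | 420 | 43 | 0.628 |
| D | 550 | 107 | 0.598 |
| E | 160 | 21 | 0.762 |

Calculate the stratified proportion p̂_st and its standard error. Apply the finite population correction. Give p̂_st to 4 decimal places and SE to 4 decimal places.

p̂_st ≈ 0.5518, SE ≈ 0.0319

N = 1720; stratum weights W_h = N_h/N.
p̂_st = Σ W_h p̂_h = (250·0.450 + 340·0.359 + 420·0.628 + 550·0.598 + 160·0.762)/1720 = 0.55183
V̂(p̂_st) = Σ W_h² (1 − n_h/N_h) p̂_h(1−p̂_h)/(n_h−1):
  stratum A: (250/1720)²·(1 − 20/250)·0.450·0.550/19 = 0.000253182
  stratum B: (340/1720)²·(1 − 39/340)·0.359·0.641/38 = 0.000209487
  stratum C: (420/1720)²·(1 − 43/420)·0.628·0.372/42 = 0.000297706
  stratum D: (550/1720)²·(1 − 107/550)·0.598·0.402/106 = 0.00018678
  stratum E: (160/1720)²·(1 − 21/160)·0.762·0.238/20 = 6.81679e-05
V̂(p̂_st) = 0.00101532; SE = √V̂ = 0.0318641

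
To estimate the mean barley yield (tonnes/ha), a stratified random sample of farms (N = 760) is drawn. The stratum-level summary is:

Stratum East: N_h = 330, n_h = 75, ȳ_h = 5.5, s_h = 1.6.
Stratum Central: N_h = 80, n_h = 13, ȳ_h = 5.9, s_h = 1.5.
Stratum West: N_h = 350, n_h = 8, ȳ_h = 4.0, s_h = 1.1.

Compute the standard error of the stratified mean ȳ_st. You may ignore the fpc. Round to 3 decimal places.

SE(ȳ_st) ≈ 0.201

V̂(ȳ_st) = Σ W_h² s_h²/n_h, with W_h = N_h/N and N = 760:
  stratum East: (330/760)²·1.6²/75 = 0.00643546
  stratum Central: (80/760)²·1.5²/13 = 0.00191775
  stratum West: (350/760)²·1.1²/8 = 0.0320778
V̂(ȳ_st) = 0.040431
SE(ȳ_st) = √0.040431 = 0.201075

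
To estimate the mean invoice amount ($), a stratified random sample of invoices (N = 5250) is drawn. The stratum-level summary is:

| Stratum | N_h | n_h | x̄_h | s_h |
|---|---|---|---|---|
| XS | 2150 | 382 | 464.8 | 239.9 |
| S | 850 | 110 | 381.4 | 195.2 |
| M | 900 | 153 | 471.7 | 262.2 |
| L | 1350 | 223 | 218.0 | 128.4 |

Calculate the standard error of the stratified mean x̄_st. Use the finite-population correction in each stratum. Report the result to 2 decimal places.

V̂(x̄_st) = Σ W_h² (1 − n_h/N_h) s_h²/n_h, with W_h = N_h/N and N = 5250:
  stratum XS: (2150/5250)²·(1 − 382/2150)·239.9²/382 = 20.7778
  stratum S: (850/5250)²·(1 − 110/850)·195.2²/110 = 7.90495
  stratum M: (900/5250)²·(1 − 153/900)·262.2²/153 = 10.9602
  stratum L: (1350/5250)²·(1 − 223/1350)·128.4²/223 = 4.08098
V̂(x̄_st) = 43.7239
SE(x̄_st) = √43.7239 = 6.61241

SE(x̄_st) ≈ 6.61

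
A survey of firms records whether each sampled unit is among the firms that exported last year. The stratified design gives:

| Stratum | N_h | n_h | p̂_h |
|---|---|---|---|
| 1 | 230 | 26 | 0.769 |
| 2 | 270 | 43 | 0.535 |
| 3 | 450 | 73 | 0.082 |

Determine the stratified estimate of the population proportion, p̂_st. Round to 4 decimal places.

p̂_st ≈ 0.3771

N = 950; stratum weights W_h = N_h/N.
p̂_st = Σ W_h p̂_h = (230·0.769 + 270·0.535 + 450·0.082)/950 = 0.37707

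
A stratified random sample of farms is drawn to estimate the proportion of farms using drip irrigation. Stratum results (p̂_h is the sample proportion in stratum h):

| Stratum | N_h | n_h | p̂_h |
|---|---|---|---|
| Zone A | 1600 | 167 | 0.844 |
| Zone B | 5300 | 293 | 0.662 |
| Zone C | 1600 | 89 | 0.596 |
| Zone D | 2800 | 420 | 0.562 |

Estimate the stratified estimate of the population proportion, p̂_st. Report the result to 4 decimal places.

N = 11300; stratum weights W_h = N_h/N.
p̂_st = Σ W_h p̂_h = (1600·0.844 + 5300·0.662 + 1600·0.596 + 2800·0.562)/11300 = 0.65365

p̂_st ≈ 0.6536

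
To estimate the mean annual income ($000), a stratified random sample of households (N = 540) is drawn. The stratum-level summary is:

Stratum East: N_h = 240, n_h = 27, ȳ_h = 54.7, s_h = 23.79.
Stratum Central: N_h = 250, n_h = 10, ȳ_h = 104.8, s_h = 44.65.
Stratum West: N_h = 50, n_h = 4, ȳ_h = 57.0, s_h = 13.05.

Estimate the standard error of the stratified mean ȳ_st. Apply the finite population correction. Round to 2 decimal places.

V̂(ȳ_st) = Σ W_h² (1 − n_h/N_h) s_h²/n_h, with W_h = N_h/N and N = 540:
  stratum East: (240/540)²·(1 − 27/240)·23.79²/27 = 3.67476
  stratum Central: (250/540)²·(1 − 10/250)·44.65²/10 = 41.021
  stratum West: (50/540)²·(1 − 4/50)·13.05²/4 = 0.335816
V̂(ȳ_st) = 45.0316
SE(ȳ_st) = √45.0316 = 6.71056

SE(ȳ_st) ≈ 6.71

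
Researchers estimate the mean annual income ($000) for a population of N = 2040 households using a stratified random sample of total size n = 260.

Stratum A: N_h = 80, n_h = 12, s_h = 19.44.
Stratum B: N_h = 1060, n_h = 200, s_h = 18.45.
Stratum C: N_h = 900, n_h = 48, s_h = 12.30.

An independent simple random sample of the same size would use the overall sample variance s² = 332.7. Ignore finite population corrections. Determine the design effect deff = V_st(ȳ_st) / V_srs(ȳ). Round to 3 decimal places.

deff ≈ 0.876

V̂(ȳ_st) = Σ W_h² s_h²/n_h, with W_h = N_h/N and N = 2040:
  stratum A: (80/2040)²·19.44²/12 = 0.0484318
  stratum B: (1060/2040)²·18.45²/200 = 0.45953
  stratum C: (900/2040)²·12.30²/48 = 0.61347
V_st = 1.12143
V_srs = s²/n = 332.7/260 = 1.27962
deff = V_st / V_srs = 1.12143/1.27962 = 0.8764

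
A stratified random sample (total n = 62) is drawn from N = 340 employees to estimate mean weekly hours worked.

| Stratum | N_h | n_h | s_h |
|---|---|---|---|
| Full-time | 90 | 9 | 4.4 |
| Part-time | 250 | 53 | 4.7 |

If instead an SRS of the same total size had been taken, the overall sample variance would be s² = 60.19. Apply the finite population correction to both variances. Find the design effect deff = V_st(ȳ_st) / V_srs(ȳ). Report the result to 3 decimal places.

V̂(ȳ_st) = Σ W_h² (1 − n_h/N_h) s_h²/n_h, with W_h = N_h/N and N = 340:
  stratum Full-time: (90/340)²·(1 − 9/90)·4.4²/9 = 0.135654
  stratum Part-time: (250/340)²·(1 − 53/250)·4.7²/53 = 0.177569
V_st = 0.313223
V_srs = (1 − 62/340)·60.19/62 = 0.793777
deff = V_st / V_srs = 0.313223/0.793777 = 0.3946

deff ≈ 0.395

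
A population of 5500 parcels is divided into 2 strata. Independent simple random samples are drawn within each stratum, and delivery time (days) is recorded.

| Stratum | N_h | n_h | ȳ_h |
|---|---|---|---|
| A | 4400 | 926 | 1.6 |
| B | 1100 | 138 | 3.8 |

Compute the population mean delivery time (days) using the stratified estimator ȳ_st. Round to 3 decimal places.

N = Σ N_h = 5500. Stratum weights W_h = N_h/N.
ȳ_st = (4400·1.6 + 1100·3.8) / 5500 = 2.04000

ȳ_st ≈ 2.040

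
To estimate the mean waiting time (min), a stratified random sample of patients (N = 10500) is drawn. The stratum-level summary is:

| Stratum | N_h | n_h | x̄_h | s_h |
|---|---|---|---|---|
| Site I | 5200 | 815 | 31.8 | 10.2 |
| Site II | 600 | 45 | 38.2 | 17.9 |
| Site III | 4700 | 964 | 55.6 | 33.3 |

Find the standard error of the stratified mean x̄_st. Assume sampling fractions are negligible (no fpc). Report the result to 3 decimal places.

V̂(x̄_st) = Σ W_h² s_h²/n_h, with W_h = N_h/N and N = 10500:
  stratum Site I: (5200/10500)²·10.2²/815 = 0.0313091
  stratum Site II: (600/10500)²·17.9²/45 = 0.0232497
  stratum Site III: (4700/10500)²·33.3²/964 = 0.230478
V̂(x̄_st) = 0.285036
SE(x̄_st) = √0.285036 = 0.533888

SE(x̄_st) ≈ 0.534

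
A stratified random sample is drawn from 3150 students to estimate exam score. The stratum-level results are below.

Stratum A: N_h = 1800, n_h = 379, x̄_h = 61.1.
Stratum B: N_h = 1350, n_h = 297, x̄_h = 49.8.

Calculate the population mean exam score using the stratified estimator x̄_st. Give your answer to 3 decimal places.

N = Σ N_h = 3150. Stratum weights W_h = N_h/N.
x̄_st = (1800·61.1 + 1350·49.8) / 3150 = 56.25714

x̄_st ≈ 56.257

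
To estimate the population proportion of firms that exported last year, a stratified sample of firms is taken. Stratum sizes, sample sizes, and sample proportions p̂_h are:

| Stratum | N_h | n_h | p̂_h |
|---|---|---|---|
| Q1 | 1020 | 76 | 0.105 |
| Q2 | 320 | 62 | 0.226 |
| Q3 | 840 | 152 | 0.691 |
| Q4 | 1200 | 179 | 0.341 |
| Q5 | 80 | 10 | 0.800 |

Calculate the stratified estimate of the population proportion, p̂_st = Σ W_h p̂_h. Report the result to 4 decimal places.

p̂_st ≈ 0.3564

N = 3460; stratum weights W_h = N_h/N.
p̂_st = Σ W_h p̂_h = (1020·0.105 + 320·0.226 + 840·0.691 + 1200·0.341 + 80·0.800)/3460 = 0.35638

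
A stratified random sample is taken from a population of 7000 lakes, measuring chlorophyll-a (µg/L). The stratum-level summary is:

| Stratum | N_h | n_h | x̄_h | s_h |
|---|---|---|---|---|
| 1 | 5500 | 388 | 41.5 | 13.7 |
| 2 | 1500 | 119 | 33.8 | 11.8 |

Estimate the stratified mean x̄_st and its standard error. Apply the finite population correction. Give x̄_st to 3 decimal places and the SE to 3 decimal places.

x̄_st ≈ 39.850, SE ≈ 0.572

x̄_st = Σ W_h x̄_h = (5500·41.5 + 1500·33.8)/7000 = 39.85000
V̂(x̄_st) = Σ W_h² (1 − n_h/N_h) s_h²/n_h, with W_h = N_h/N and N = 7000:
  stratum 1: (5500/7000)²·(1 − 388/5500)·13.7²/388 = 0.277566
  stratum 2: (1500/7000)²·(1 − 119/1500)·11.8²/119 = 0.0494659
V̂(x̄_st) = 0.327032
SE(x̄_st) = √0.327032 = 0.571867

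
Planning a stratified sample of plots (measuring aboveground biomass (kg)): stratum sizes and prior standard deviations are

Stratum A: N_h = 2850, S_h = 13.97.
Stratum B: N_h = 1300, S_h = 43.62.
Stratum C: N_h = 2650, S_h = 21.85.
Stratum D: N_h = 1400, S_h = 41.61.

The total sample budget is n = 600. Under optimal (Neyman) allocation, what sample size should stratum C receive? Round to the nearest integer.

163

Neyman allocation: n_h = n · N_h S_h / Σ N_i S_i, with n = 600.
  stratum A: N_h·S_h = 2850·13.97 = 39814.50
  stratum B: N_h·S_h = 1300·43.62 = 56706.00
  stratum C: N_h·S_h = 2650·21.85 = 57902.50
  stratum D: N_h·S_h = 1400·41.61 = 58254.00
Σ N_h S_h = 212677.00
n for stratum C = 600·57902.50/212677.00 = 163.353 → 163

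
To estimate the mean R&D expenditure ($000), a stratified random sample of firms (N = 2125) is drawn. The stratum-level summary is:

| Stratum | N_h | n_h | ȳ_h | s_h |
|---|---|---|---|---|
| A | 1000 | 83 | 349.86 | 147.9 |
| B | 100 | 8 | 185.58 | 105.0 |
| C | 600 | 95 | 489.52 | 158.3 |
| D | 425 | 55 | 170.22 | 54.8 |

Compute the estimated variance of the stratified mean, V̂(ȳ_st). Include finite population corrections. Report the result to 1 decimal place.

V̂(ȳ_st) ≈ 75.9

V̂(ȳ_st) = Σ W_h² (1 − n_h/N_h) s_h²/n_h, with W_h = N_h/N and N = 2125:
  stratum A: (1000/2125)²·(1 − 83/1000)·147.9²/83 = 53.5192
  stratum B: (100/2125)²·(1 − 8/100)·105.0²/8 = 2.80775
  stratum C: (600/2125)²·(1 − 95/600)·158.3²/95 = 17.6996
  stratum D: (425/2125)²·(1 − 55/425)·54.8²/55 = 1.90139
V̂(ȳ_st) = 75.9279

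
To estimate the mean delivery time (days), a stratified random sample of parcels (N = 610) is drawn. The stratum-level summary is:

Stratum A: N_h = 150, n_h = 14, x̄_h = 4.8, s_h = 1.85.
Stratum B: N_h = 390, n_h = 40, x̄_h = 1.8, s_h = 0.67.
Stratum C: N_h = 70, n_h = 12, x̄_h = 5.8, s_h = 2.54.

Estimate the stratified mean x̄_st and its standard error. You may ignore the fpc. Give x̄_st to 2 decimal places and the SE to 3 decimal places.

x̄_st ≈ 3.00, SE ≈ 0.163

x̄_st = Σ W_h x̄_h = (150·4.8 + 390·1.8 + 70·5.8)/610 = 2.99672
V̂(x̄_st) = Σ W_h² s_h²/n_h, with W_h = N_h/N and N = 610:
  stratum A: (150/610)²·1.85²/14 = 0.0147822
  stratum B: (390/610)²·0.67²/40 = 0.00458732
  stratum C: (70/610)²·2.54²/12 = 0.00707983
V̂(x̄_st) = 0.0264493
SE(x̄_st) = √0.0264493 = 0.162632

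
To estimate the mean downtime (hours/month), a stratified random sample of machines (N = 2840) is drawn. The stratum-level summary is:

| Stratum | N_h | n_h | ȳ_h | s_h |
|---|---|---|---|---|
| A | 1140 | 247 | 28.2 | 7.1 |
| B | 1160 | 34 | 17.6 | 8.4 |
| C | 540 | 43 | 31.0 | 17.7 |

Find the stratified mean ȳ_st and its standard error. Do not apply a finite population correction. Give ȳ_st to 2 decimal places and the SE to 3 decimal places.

ȳ_st = Σ W_h ȳ_h = (1140·28.2 + 1160·17.6 + 540·31.0)/2840 = 24.40282
V̂(ȳ_st) = Σ W_h² s_h²/n_h, with W_h = N_h/N and N = 2840:
  stratum A: (1140/2840)²·7.1²/247 = 0.0328846
  stratum B: (1160/2840)²·8.4²/34 = 0.346225
  stratum C: (540/2840)²·17.7²/43 = 0.263408
V̂(ȳ_st) = 0.642518
SE(ȳ_st) = √0.642518 = 0.801572

ȳ_st ≈ 24.40, SE ≈ 0.802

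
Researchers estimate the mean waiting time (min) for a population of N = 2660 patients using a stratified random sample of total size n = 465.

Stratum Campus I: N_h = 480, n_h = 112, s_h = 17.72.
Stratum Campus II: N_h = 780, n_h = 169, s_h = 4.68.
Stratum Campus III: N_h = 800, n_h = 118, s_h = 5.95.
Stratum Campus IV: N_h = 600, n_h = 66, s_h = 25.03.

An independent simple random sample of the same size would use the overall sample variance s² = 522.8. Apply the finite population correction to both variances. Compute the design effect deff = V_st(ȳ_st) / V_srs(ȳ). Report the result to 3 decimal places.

deff ≈ 0.573

V̂(ȳ_st) = Σ W_h² (1 − n_h/N_h) s_h²/n_h, with W_h = N_h/N and N = 2660:
  stratum Campus I: (480/2660)²·(1 − 112/480)·17.72²/112 = 0.0699899
  stratum Campus II: (780/2660)²·(1 − 169/780)·4.68²/169 = 0.00872926
  stratum Campus III: (800/2660)²·(1 − 118/800)·5.95²/118 = 0.0231347
  stratum Campus IV: (600/2660)²·(1 − 66/600)·25.03²/66 = 0.42984
V_st = 0.531694
V_srs = (1 − 465/2660)·522.8/465 = 0.92776
deff = V_st / V_srs = 0.531694/0.92776 = 0.5731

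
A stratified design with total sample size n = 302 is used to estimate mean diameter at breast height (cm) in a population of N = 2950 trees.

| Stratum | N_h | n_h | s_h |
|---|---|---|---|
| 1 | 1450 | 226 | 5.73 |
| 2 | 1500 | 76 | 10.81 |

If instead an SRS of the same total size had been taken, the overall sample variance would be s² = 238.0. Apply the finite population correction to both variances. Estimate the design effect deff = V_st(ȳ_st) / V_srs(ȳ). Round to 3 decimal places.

deff ≈ 0.575

V̂(ȳ_st) = Σ W_h² (1 − n_h/N_h) s_h²/n_h, with W_h = N_h/N and N = 2950:
  stratum 1: (1450/2950)²·(1 − 226/1450)·5.73²/226 = 0.0296283
  stratum 2: (1500/2950)²·(1 − 76/1500)·10.81²/76 = 0.377394
V_st = 0.407022
V_srs = (1 − 302/2950)·238.0/302 = 0.707402
deff = V_st / V_srs = 0.407022/0.707402 = 0.5754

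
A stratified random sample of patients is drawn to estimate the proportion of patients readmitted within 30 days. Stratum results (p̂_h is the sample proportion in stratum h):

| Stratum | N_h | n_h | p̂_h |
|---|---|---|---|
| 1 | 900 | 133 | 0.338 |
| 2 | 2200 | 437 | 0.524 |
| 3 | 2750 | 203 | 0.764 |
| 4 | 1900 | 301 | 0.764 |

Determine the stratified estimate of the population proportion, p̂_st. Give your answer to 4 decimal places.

N = 7750; stratum weights W_h = N_h/N.
p̂_st = Σ W_h p̂_h = (900·0.338 + 2200·0.524 + 2750·0.764 + 1900·0.764)/7750 = 0.64640

p̂_st ≈ 0.6464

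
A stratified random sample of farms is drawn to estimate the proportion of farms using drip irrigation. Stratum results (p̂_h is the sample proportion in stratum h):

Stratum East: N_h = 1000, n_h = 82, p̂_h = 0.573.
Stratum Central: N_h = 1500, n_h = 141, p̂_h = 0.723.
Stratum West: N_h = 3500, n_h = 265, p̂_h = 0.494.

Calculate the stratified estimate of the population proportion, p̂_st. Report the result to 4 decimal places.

N = 6000; stratum weights W_h = N_h/N.
p̂_st = Σ W_h p̂_h = (1000·0.573 + 1500·0.723 + 3500·0.494)/6000 = 0.56442

p̂_st ≈ 0.5644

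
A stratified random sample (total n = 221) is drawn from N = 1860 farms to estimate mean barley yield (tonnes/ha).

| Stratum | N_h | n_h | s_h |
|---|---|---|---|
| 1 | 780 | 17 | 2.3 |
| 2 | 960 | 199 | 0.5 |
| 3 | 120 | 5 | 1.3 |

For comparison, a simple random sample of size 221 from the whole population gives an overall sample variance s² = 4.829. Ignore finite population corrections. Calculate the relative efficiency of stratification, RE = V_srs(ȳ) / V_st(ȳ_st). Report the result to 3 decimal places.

RE ≈ 0.387

V̂(ȳ_st) = Σ W_h² s_h²/n_h, with W_h = N_h/N and N = 1860:
  stratum 1: (780/1860)²·2.3²/17 = 0.054723
  stratum 2: (960/1860)²·0.5²/199 = 0.00033466
  stratum 3: (120/1860)²·1.3²/5 = 0.00140687
V_st = 0.0564645
V_srs = s²/n = 4.829/221 = 0.0218507
Relative efficiency = V_srs / V_st = 0.0218507/0.0564645 = 0.3870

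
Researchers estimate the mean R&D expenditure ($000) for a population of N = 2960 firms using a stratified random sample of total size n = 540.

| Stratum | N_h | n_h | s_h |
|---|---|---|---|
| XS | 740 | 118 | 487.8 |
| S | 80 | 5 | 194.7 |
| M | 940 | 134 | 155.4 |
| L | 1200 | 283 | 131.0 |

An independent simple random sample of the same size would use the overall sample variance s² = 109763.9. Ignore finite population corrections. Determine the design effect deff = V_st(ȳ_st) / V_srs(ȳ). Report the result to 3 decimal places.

deff ≈ 0.786

V̂(ȳ_st) = Σ W_h² s_h²/n_h, with W_h = N_h/N and N = 2960:
  stratum XS: (740/2960)²·487.8²/118 = 126.032
  stratum S: (80/2960)²·194.7²/5 = 5.53807
  stratum M: (940/2960)²·155.4²/134 = 18.1748
  stratum L: (1200/2960)²·131.0²/283 = 9.96633
V_st = 159.711
V_srs = s²/n = 109763.9/540 = 203.266
deff = V_st / V_srs = 159.711/203.266 = 0.7857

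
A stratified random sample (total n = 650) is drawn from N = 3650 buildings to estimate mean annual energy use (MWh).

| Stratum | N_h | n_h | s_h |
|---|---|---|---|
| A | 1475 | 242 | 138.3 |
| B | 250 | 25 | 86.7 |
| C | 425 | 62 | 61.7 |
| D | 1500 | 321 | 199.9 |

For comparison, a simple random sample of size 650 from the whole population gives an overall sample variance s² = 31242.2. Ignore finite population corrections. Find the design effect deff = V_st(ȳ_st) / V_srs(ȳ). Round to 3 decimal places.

deff ≈ 0.753

V̂(ȳ_st) = Σ W_h² s_h²/n_h, with W_h = N_h/N and N = 3650:
  stratum A: (1475/3650)²·138.3²/242 = 12.9071
  stratum B: (250/3650)²·86.7²/25 = 1.41056
  stratum C: (425/3650)²·61.7²/62 = 0.832474
  stratum D: (1500/3650)²·199.9²/321 = 21.0241
V_st = 36.1742
V_srs = s²/n = 31242.2/650 = 48.0649
deff = V_st / V_srs = 36.1742/48.0649 = 0.7526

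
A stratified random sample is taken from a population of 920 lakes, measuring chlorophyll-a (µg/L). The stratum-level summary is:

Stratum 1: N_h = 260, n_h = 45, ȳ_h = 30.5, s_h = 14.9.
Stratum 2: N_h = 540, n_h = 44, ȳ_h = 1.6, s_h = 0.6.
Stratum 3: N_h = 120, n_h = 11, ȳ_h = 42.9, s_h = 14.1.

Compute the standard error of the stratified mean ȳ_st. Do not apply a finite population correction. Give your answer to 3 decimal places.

SE(ȳ_st) ≈ 0.839

V̂(ȳ_st) = Σ W_h² s_h²/n_h, with W_h = N_h/N and N = 920:
  stratum 1: (260/920)²·14.9²/45 = 0.394032
  stratum 2: (540/920)²·0.6²/44 = 0.00281878
  stratum 3: (120/920)²·14.1²/11 = 0.307491
V̂(ȳ_st) = 0.704341
SE(ȳ_st) = √0.704341 = 0.83925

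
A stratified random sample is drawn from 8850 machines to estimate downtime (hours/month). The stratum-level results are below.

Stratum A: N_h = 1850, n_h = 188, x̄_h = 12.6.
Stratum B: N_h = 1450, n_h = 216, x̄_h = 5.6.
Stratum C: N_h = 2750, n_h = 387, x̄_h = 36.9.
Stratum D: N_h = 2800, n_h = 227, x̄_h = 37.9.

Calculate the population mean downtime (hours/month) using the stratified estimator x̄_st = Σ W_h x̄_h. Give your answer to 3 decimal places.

x̄_st ≈ 27.008

N = Σ N_h = 8850. Stratum weights W_h = N_h/N.
x̄_st = (1850·12.6 + 1450·5.6 + 2750·36.9 + 2800·37.9) / 8850 = 27.00847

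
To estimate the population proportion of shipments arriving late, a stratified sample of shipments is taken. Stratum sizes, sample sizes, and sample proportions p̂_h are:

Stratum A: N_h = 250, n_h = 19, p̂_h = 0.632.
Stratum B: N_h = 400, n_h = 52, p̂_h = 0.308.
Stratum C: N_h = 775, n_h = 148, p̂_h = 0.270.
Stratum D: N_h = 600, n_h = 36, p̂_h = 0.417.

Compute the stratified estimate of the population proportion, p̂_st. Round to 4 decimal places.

p̂_st ≈ 0.3658

N = 2025; stratum weights W_h = N_h/N.
p̂_st = Σ W_h p̂_h = (250·0.632 + 400·0.308 + 775·0.270 + 600·0.417)/2025 = 0.36575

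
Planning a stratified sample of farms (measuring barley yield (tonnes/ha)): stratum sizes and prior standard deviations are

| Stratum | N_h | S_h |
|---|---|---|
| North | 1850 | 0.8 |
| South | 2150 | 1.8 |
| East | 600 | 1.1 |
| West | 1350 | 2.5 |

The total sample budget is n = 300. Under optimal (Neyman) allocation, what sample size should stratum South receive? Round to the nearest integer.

124

Neyman allocation: n_h = n · N_h S_h / Σ N_i S_i, with n = 300.
  stratum North: N_h·S_h = 1850·0.8 = 1480.00
  stratum South: N_h·S_h = 2150·1.8 = 3870.00
  stratum East: N_h·S_h = 600·1.1 = 660.00
  stratum West: N_h·S_h = 1350·2.5 = 3375.00
Σ N_h S_h = 9385.00
n for stratum South = 300·3870.00/9385.00 = 123.708 → 124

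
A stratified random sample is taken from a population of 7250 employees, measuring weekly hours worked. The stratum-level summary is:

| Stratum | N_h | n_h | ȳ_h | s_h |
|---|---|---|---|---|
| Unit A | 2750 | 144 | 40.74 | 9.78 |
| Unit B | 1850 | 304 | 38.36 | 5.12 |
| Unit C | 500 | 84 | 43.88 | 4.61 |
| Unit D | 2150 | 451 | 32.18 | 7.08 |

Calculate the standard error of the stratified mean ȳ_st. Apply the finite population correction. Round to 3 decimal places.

V̂(ȳ_st) = Σ W_h² (1 − n_h/N_h) s_h²/n_h, with W_h = N_h/N and N = 7250:
  stratum Unit A: (2750/7250)²·(1 − 144/2750)·9.78²/144 = 0.0905621
  stratum Unit B: (1850/7250)²·(1 − 304/1850)·5.12²/304 = 0.00469215
  stratum Unit C: (500/7250)²·(1 − 84/500)·4.61²/84 = 0.00100117
  stratum Unit D: (2150/7250)²·(1 − 451/2150)·7.08²/451 = 0.00772406
V̂(ȳ_st) = 0.103979
SE(ȳ_st) = √0.103979 = 0.322458

SE(ȳ_st) ≈ 0.322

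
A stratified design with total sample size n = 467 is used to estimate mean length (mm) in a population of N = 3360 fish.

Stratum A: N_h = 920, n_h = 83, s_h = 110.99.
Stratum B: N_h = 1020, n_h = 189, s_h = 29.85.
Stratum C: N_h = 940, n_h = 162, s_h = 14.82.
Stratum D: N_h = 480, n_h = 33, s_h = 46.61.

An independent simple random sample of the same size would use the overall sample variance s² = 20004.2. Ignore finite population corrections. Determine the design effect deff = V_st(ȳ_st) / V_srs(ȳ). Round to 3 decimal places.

V̂(ȳ_st) = Σ W_h² s_h²/n_h, with W_h = N_h/N and N = 3360:
  stratum A: (920/3360)²·110.99²/83 = 11.1272
  stratum B: (1020/3360)²·29.85²/189 = 0.434459
  stratum C: (940/3360)²·14.82²/162 = 0.106111
  stratum D: (480/3360)²·46.61²/33 = 1.34353
V_st = 13.0113
V_srs = s²/n = 20004.2/467 = 42.8355
deff = V_st / V_srs = 13.0113/42.8355 = 0.3038

deff ≈ 0.304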